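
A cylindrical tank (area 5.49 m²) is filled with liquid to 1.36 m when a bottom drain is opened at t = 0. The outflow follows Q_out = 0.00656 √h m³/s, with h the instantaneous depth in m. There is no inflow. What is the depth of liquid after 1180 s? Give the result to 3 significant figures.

0.213 m

With no inflow, A dh/dt = −0.00656 √h.
This is separable: 2 d(√h)/dt = −0.00656/A, so √h = √h₀ − (0.00656/(2A)) t.
√h = √1.36 − 0.00656·1180/(2·5.49) = 1.1662 − 0.70499 = 0.46120.
h = 0.46120² = 0.21270 m.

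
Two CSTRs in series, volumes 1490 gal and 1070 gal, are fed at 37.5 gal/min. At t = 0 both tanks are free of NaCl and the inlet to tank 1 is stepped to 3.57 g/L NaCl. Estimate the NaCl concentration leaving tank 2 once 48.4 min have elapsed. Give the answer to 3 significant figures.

1.49 g/L

Each tank obeys Vᵢ dCᵢ/dt = Q(Cᵢ₋₁ − Cᵢ), so τᵢ = Vᵢ/Q.
τ₁ = 1490/37.5 = 39.733 min; τ₂ = 1070/37.5 = 28.533 min.
Solving the cascade with C₁(0)=C₂(0)=0 gives C₂(t) = C_in[1 − (τ₁ e^(−t/τ₁) − τ₂ e^(−t/τ₂))/(τ₁ − τ₂)].
At t = 48.4: e^(−t/τ₁) = 0.29579, e^(−t/τ₂) = 0.18337.
C₂ = 3.57·[1 − (39.733·0.29579 − 28.533·0.18337)/(11.200)] = 3.57·0.41782 = 1.4916 g/L.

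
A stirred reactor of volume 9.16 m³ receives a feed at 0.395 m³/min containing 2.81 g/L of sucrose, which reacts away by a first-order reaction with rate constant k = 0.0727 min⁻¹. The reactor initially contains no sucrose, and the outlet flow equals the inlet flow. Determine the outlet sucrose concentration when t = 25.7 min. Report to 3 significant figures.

V dC/dt = Q(C_in − C) − k V C.
dC/dt = (Q/V) C_in − (Q/V + k) C; effective rate a = Q/V + k = 0.043122 + 0.0727 = 0.11582 min⁻¹.
C_ss = Q C_in/(Q + kV) = 1.0462 g/L; C(t) = C_ss + (C₀ − C_ss) e^(−a t).
C(25.7) = 1.0462 + (-1.0462)·e^(−0.11582·25.7) = 1.0462 + (-1.0462)·0.050964 = 0.99288 g/L.

0.993 g/L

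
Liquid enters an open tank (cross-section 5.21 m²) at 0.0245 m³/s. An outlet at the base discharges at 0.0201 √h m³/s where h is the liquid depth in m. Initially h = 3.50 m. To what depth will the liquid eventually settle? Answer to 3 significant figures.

Level balance: A dh/dt = 0.0245 − 0.0201 √h. Setting dh/dt = 0:
Q_in = 0.0201 √h_ss ⇒ √h_ss = 0.0245/0.0201 = 1.2189.
h_ss = 1.2189² = 1.4857 m. (Since h₀ = 3.50 m > h_ss, the level will fall toward this value.)

1.49 m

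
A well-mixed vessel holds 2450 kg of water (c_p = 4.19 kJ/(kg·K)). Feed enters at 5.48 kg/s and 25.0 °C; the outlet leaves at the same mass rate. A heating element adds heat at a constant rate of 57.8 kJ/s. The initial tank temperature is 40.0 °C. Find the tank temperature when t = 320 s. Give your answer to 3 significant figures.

M c_p dT/dt = ṁ c_p (T_in − T) + Q̇.
Rearrange: dT/dt = (T_ss − T)/τ with τ = M/ṁ = 447.08 s and T_ss = T_in + Q̇/(ṁ c_p) = 27.517 °C.
Solution: T(t) = T_ss + (T₀ − T_ss) e^(−t/τ).
T(320) = 27.517 + (12.483)·e^(−320/447.08) = 27.517 + (12.483)·0.48882 = 33.619 °C.

33.6 °C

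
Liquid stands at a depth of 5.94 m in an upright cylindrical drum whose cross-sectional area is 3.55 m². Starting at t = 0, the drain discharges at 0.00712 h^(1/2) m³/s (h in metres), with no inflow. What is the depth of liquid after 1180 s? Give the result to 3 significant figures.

Unsteady balance on liquid volume: A dh/dt = −0.00712 √h.
∫ h^(−1/2) dh = −(0.00712/A) ∫ dt, giving 2√h = 2√h₀ − (0.00712/A) t.
√h = √5.94 − 0.00712·1180/(2·3.55) = 2.4372 − 1.1833 = 1.2539.
h = 1.2539² = 1.5722 m.

1.57 m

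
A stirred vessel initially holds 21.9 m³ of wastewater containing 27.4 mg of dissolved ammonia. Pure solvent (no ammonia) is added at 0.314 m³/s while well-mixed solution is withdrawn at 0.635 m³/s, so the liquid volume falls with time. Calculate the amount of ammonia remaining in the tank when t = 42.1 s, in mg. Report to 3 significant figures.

4.10 mg

Total volume: dV/dt = Q_in − Q_out = -0.32100 m³/s, so V(t) = 21.9 − 0.32100 t and V(42.1) = 8.3859 m³.
Species balance (pure solvent in): dm/dt = −Q_out · m/V(t).
dm/m = −Q_out dt/(V₀ − 0.32100 t); integrating gives ln(m/m₀) = −(Q_out/(Q_in−Q_out)) ln(V/V₀).
m = m₀ (V₀/V)^(Q_out/(Q_in−Q_out)) = 27.4 × (21.9/8.3859)^(-1.9782) = 4.1025 mg.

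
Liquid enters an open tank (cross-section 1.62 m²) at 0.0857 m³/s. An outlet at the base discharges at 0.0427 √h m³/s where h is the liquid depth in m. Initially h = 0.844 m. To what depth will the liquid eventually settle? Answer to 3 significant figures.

4.03 m

A dh/dt = Q_in − 0.0427 √h. Steady state requires inflow = outflow:
Q_in = 0.0427 √h_ss ⇒ √h_ss = 0.0857/0.0427 = 2.0070.
h_ss = 2.0070² = 4.0282 m. (Since h₀ = 0.844 m < h_ss, the level will rise toward this value.)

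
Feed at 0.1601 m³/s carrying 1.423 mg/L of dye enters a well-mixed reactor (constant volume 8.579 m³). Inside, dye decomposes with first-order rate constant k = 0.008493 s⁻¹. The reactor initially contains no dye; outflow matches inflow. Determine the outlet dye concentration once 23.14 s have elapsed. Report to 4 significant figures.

0.4562 mg/L

Species balance: V dC/dt = Q C_in − Q C − k V C.
This is linear with rate a = Q/V + k = 0.0271548 s⁻¹.
C_ss = Q C_in/(Q + kV) = 0.977940 mg/L; C(t) = C_ss + (C₀ − C_ss) e^(−a t).
C(23.14) = 0.977940 + (-0.977940)·e^(−0.0271548·23.14) = 0.977940 + (-0.977940)·0.533464 = 0.456244 mg/L.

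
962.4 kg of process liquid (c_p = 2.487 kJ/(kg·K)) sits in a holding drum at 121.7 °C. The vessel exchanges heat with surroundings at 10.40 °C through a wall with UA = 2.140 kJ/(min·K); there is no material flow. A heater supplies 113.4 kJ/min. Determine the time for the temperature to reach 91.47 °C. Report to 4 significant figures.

Lumped-capacitance energy balance: M c_p dT/dt = UA(T_amb − T) + Q̇.
τ = M c_p/UA = 1118.45 min; T_ss = T_amb + Q̇/UA = 10.40 + 113.4/2.140 = 63.3907 °C.
T(t) = T_ss + (T₀ − T_ss)e^(−t/τ); set T = 91.47:
t = −τ ln[(T − T_ss)/(T₀ − T_ss)] = −1118.45 · ln(0.481558) = 817.285 min.

817.3 min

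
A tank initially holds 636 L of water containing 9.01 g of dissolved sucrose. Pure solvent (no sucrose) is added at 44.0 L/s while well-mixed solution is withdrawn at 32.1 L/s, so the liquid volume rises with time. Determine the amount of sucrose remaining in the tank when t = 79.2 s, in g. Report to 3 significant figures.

0.776 g

Let m(t) be the amount of sucrose. Volume: V(t) = V₀ + (Q_in − Q_out) t = 636 + 11.900 t; V(79.2) = 1578.5 L.
Species balance (pure solvent in): dm/dt = −Q_out · m/V(t).
dm/m = −Q_out dt/(V₀ + 11.900 t); integrating gives ln(m/m₀) = −(Q_out/(Q_in−Q_out)) ln(V/V₀).
m = m₀ (V₀/V)^(Q_out/(Q_in−Q_out)) = 9.01 × (636/1578.5)^(2.6975) = 0.77591 g.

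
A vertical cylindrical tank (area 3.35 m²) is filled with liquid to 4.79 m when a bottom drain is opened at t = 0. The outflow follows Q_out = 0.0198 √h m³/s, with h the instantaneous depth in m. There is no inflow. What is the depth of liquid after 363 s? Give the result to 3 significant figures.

A dh/dt = −Q_out = −0.0198 √h.
∫ h^(−1/2) dh = −(0.0198/A) ∫ dt, giving 2√h = 2√h₀ − (0.0198/A) t.
√h = √4.79 − 0.0198·363/(2·3.35) = 2.1886 − 1.0727 = 1.1159.
h = 1.1159² = 1.2451 m.

1.25 m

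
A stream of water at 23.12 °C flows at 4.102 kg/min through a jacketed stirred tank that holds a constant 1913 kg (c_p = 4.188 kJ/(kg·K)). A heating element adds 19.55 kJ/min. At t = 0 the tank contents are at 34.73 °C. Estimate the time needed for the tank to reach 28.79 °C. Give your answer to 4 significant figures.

390.6 min

M c_p dT/dt = ṁ c_p (T_in − T) + Q̇.
τ = M/ṁ = 466.358 min; T_ss = T_in + Q̇/(ṁ c_p) = 24.2580 °C.
T(t) = T_ss + (T₀ − T_ss) e^(−t/τ). Set T = 28.79:
e^(−t/τ) = (28.79 − 24.2580)/(34.73 − 24.2580) = 0.432773
t = −466.358 · ln(0.432773) = 390.594 min.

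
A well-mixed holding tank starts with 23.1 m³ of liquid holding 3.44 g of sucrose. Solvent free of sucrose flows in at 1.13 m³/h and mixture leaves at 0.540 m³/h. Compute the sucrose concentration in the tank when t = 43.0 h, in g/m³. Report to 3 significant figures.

0.0360 g/m³

Let m(t) be the amount of sucrose. Volume: V(t) = V₀ + (Q_in − Q_out) t = 23.1 + 0.59000 t; V(43.0) = 48.470 m³.
Species balance (pure solvent in): dm/dt = −Q_out · m/V(t).
dm/m = −Q_out dt/(V₀ + 0.59000 t); integrating gives ln(m/m₀) = −(Q_out/(Q_in−Q_out)) ln(V/V₀).
m = m₀ (V₀/V)^(Q_out/(Q_in−Q_out)) = 3.44 × (23.1/48.470)^(0.91525) = 1.7457 g.
C = m/V = 1.7457/48.470 = 0.036016 g/m³.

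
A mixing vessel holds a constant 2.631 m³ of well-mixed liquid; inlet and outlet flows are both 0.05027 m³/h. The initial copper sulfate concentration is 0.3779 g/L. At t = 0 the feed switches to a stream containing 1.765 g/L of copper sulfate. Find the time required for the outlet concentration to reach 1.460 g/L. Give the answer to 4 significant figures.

Species balance: V dC/dt = Q(C_in − C) ⇒ τ = V/Q = 52.3374 h.
C(t) = C_in + (C₀ − C_in) e^(−t/τ). Set C = 1.460 and solve for t:
e^(−t/τ) = (C − C_in)/(C₀ − C_in) = (1.460 − 1.765)/(0.3779 − 1.765) = 0.219883
t = −τ ln(…) = 52.3374 × 1.51466 = 79.2733 h.

79.27 h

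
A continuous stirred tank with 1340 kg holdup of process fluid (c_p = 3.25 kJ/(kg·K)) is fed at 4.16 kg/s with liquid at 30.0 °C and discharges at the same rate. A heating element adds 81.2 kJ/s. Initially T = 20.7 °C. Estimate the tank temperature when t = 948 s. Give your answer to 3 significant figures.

Unsteady energy balance on the tank contents: M c_p dT/dt = ṁ c_p (T_in − T) + 81.2.
τ = M/ṁ = 322.12 s; T_ss = T_in + Q̇/(ṁ c_p) = 30.0 + 81.2/(4.16·3.25) = 36.006 °C.
This is linear first-order; T(t) = T_ss + (T₀ − T_ss) e^(−t/τ).
T(948) = 36.006 + (-15.306)·e^(−948/322.12) = 36.006 + (-15.306)·0.052705 = 35.199 °C.

35.2 °C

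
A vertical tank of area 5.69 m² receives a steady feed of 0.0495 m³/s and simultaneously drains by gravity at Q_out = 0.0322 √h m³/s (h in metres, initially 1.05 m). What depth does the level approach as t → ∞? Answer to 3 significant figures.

2.36 m

A dh/dt = Q_in − 0.0322 √h. Steady state requires inflow = outflow:
Q_in = 0.0322 √h_ss ⇒ √h_ss = 0.0495/0.0322 = 1.5373.
h_ss = 1.5373² = 2.3632 m. (Since h₀ = 1.05 m < h_ss, the level will rise toward this value.)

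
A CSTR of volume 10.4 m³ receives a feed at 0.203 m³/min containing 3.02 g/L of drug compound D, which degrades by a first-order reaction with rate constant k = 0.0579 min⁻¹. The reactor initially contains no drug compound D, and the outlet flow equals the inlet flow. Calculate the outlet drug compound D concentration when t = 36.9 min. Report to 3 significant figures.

V dC/dt = Q(C_in − C) − k V C.
dC/dt = (Q/V) C_in − (Q/V + k) C; effective rate a = Q/V + k = 0.019519 + 0.0579 = 0.077419 min⁻¹.
C_ss = Q C_in/(Q + kV) = 0.76141 g/L; C(t) = C_ss + (C₀ − C_ss) e^(−a t).
C(36.9) = 0.76141 + (-0.76141)·e^(−0.077419·36.9) = 0.76141 + (-0.76141)·0.057454 = 0.71767 g/L.

0.718 g/L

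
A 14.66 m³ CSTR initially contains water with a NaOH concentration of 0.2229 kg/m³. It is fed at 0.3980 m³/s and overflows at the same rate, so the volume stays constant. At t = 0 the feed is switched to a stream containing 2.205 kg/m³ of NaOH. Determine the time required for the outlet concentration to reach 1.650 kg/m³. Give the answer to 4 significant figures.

Species balance: V dC/dt = Q(C_in − C) ⇒ τ = V/Q = 36.8342 s.
C(t) = C_in + (C₀ − C_in) e^(−t/τ). Set C = 1.650 and solve for t:
e^(−t/τ) = (C − C_in)/(C₀ − C_in) = (1.650 − 2.205)/(0.2229 − 2.205) = 0.280006
t = −τ ln(…) = 36.8342 × 1.27294 = 46.8878 s.

46.89 s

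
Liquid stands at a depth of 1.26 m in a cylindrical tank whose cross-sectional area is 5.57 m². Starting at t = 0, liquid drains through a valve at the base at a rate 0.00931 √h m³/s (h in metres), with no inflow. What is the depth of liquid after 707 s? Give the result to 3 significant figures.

A dh/dt = −Q_out = −0.00931 √h.
This is separable: 2 d(√h)/dt = −0.00931/A, so √h = √h₀ − (0.00931/(2A)) t.
√h = √1.26 − 0.00931·707/(2·5.57) = 1.1225 − 0.59086 = 0.53164.
h = 0.53164² = 0.28264 m.

0.283 m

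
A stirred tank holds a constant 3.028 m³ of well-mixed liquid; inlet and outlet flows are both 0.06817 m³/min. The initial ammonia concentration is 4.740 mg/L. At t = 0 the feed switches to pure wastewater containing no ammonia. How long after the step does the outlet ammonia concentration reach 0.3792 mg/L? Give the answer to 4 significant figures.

112.2 min

Unsteady species balance (constant V, well mixed): V dC/dt = Q(C_in − C), so τ = V/Q = 44.4184 min.
C(t) = C_in + (C₀ − C_in) e^(−t/τ). Set C = 0.3792 and solve for t:
e^(−t/τ) = (C − C_in)/(C₀ − C_in) = (0.3792 − 0)/(4.740 − 0) = 0.0800000
t = −τ ln(…) = 44.4184 × 2.52573 = 112.189 min.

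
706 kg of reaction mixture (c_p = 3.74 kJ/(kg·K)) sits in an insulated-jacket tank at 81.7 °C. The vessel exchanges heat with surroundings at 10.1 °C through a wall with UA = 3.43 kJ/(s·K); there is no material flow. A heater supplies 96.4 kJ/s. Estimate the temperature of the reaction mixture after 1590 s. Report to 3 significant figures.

M c_p dT/dt = −UA(T − T_amb) + Q̇.
dT/dt = (T_ss − T)/τ with T_ss = T_amb + Q̇/UA = 10.1 + 96.4/3.43 = 38.205 °C, τ = M c_p/UA = 706·3.74/3.43 = 769.81 s.
Solution: T(t) = T_ss + (T₀ − T_ss) e^(−t/τ).
T(1590) = 38.205 + (43.495)·0.12676 = 43.718 °C.

43.7 °C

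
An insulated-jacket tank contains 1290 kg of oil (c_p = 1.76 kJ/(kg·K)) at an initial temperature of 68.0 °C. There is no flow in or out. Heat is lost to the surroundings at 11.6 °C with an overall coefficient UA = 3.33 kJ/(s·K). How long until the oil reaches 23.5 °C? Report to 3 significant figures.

Lumped-capacitance energy balance: M c_p dT/dt = UA(T_amb − T).
τ = M c_p/UA = 681.80 s; T_ss = T_amb = 11.600 °C.
T(t) = T_ss + (T₀ − T_ss)e^(−t/τ); set T = 23.5:
t = −τ ln[(T − T_ss)/(T₀ − T_ss)] = −681.80 · ln(0.21099) = 1060.8 s.

1060 s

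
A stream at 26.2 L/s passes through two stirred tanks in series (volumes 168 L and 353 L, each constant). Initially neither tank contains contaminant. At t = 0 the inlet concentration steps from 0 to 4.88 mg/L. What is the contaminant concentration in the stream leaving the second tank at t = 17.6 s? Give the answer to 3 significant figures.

2.64 mg/L

Each tank obeys Vᵢ dCᵢ/dt = Q(Cᵢ₋₁ − Cᵢ), so τᵢ = Vᵢ/Q.
τ₁ = 168/26.2 = 6.4122 s; τ₂ = 353/26.2 = 13.473 s.
Tank 1: C₁ = C_in(1 − e^(−t/τ₁)). Tank 2 (τ₁ ≠ τ₂): C₂ = C_in[1 − (τ₁ e^(−t/τ₁) − τ₂ e^(−t/τ₂))/(τ₁ − τ₂)].
At t = 17.6: e^(−t/τ₁) = 0.064264, e^(−t/τ₂) = 0.27082.
C₂ = 4.88·[1 − (6.4122·0.064264 − 13.473·0.27082)/(-7.0611)] = 4.88·0.54160 = 2.6430 mg/L.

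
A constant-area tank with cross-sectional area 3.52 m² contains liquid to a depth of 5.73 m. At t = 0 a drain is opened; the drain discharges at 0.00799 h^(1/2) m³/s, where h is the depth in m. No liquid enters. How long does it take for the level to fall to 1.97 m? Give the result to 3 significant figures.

872 s

A dh/dt = −Q_out = −0.00799 √h.
This is separable: 2 d(√h)/dt = −0.00799/A, so √h = √h₀ − (0.00799/(2A)) t.
t = 2A(√h₀ − √h)/0.00799 = 2·3.52·(√5.73 − √1.97)/0.00799
  = 7.0400 × (2.3937 − 1.4036) / 0.00799 = 872.44 s.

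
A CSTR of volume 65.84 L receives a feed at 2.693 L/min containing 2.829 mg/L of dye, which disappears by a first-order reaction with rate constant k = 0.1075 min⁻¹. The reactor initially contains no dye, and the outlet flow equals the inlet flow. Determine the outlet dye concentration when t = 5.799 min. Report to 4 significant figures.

Species balance: V dC/dt = Q C_in − Q C − k V C.
This is linear with rate a = Q/V + k = 0.148402 min⁻¹.
C_ss = Q C_in/(Q + kV) = 0.779721 mg/L; C(t) = C_ss + (C₀ − C_ss) e^(−a t).
C(5.799) = 0.779721 + (-0.779721)·e^(−0.148402·5.799) = 0.779721 + (-0.779721)·0.422915 = 0.449965 mg/L.

0.4500 mg/L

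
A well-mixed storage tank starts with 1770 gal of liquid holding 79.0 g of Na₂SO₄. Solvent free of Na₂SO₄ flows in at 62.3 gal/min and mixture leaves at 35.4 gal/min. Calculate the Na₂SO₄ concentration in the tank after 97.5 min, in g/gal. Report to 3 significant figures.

Total volume: dV/dt = Q_in − Q_out = 26.900 gal/min, so V(t) = 1770 + 26.900 t and V(97.5) = 4392.8 gal.
Solute balance: dm/dt = 0 − Q_out C = −Q_out m/V(t).
dm/m = −Q_out dt/(V₀ + 26.900 t); integrating gives ln(m/m₀) = −(Q_out/(Q_in−Q_out)) ln(V/V₀).
m = m₀ (V₀/V)^(Q_out/(Q_in−Q_out)) = 79.0 × (1770/4392.8)^(1.3160) = 23.885 g.
C = m/V = 23.885/4392.8 = 0.0054374 g/gal.

0.00544 g/gal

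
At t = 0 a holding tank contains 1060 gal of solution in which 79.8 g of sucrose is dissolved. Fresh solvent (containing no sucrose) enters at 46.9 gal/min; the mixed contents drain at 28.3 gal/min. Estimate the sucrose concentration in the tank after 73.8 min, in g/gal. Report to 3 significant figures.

Let m(t) be the amount of sucrose. Volume: V(t) = V₀ + (Q_in − Q_out) t = 1060 + 18.600 t; V(73.8) = 2432.7 gal.
Species balance (pure solvent in): dm/dt = −Q_out · m/V(t).
Separate: dm/m = −Q_out dt/V(t) ⇒ ln(m/m₀) = −(Q_out/(Q_in−Q_out)) ln(V/V₀).
m = m₀ (V₀/V)^(Q_out/(Q_in−Q_out)) = 79.8 × (1060/2432.7)^(1.5215) = 22.546 g.
C = m/V = 22.546/2432.7 = 0.0092681 g/gal.

0.00927 g/gal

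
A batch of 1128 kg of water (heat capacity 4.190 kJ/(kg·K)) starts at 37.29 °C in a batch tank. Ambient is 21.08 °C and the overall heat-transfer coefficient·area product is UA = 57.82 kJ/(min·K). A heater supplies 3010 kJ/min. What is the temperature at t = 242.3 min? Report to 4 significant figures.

M c_p dT/dt = −UA(T − T_amb) + Q̇.
dT/dt = (T_ss − T)/τ with T_ss = T_amb + Q̇/UA = 21.08 + 3010/57.82 = 73.1381 °C, τ = M c_p/UA = 1128·4.190/57.82 = 81.7420 min.
T approaches T_ss exponentially: T(t) = T_ss + (T₀ − T_ss) e^(−t/τ).
T(242.3) = 73.1381 + (-35.8481)·0.0516014 = 71.2883 °C.

71.29 °C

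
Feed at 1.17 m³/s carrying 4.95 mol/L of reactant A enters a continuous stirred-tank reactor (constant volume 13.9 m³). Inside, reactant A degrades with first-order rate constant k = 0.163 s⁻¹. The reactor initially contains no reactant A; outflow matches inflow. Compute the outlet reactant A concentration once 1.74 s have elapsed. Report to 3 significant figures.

0.589 mol/L

V dC/dt = Q(C_in − C) − k V C.
This is linear with rate a = Q/V + k = 0.24717 s⁻¹.
C_ss = Q C_in/(Q + kV) = 1.6857 mol/L; C(t) = C_ss + (C₀ − C_ss) e^(−a t).
C(1.74) = 1.6857 + (-1.6857)·e^(−0.24717·1.74) = 1.6857 + (-1.6857)·0.65046 = 0.58922 mol/L.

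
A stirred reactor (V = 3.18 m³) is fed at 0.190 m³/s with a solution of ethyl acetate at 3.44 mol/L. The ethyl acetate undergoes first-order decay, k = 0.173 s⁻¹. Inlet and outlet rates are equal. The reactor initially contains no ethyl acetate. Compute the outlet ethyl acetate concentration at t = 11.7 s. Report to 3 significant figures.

0.825 mol/L

V dC/dt = Q(C_in − C) − k V C.
dC/dt = (Q/V) C_in − (Q/V + k) C; effective rate a = Q/V + k = 0.059748 + 0.173 = 0.23275 s⁻¹.
C_ss = Q C_in/(Q + kV) = 0.88308 mol/L; C(t) = C_ss + (C₀ − C_ss) e^(−a t).
C(11.7) = 0.88308 + (-0.88308)·e^(−0.23275·11.7) = 0.88308 + (-0.88308)·0.065667 = 0.82509 mol/L.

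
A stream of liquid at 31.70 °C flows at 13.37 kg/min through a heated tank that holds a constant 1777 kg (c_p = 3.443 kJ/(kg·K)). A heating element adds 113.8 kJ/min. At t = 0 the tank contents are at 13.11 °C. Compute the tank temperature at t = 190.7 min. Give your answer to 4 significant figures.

29.16 °C

M c_p dT/dt = ṁ c_p (T_in − T) + Q̇.
Rearrange: dT/dt = (T_ss − T)/τ with τ = M/ṁ = 132.909 min and T_ss = T_in + Q̇/(ṁ c_p) = 34.1721 °C.
Solution: T(t) = T_ss + (T₀ − T_ss) e^(−t/τ).
T(190.7) = 34.1721 + (-21.0621)·e^(−190.7/132.909) = 34.1721 + (-21.0621)·0.238160 = 29.1560 °C.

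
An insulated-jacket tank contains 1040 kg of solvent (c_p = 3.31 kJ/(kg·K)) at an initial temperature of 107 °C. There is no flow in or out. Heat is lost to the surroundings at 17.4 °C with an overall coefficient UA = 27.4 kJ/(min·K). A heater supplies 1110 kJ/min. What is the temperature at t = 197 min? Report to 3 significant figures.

68.1 °C

M c_p dT/dt = −UA(T − T_amb) + Q̇.
dT/dt = (T_ss − T)/τ with T_ss = T_amb + Q̇/UA = 17.4 + 1110/27.4 = 57.911 °C, τ = M c_p/UA = 1040·3.31/27.4 = 125.64 min.
Integrating: T(t) = T_ss + (T₀ − T_ss) e^(−t/τ).
T(197) = 57.911 + (49.089)·0.20845 = 68.144 °C.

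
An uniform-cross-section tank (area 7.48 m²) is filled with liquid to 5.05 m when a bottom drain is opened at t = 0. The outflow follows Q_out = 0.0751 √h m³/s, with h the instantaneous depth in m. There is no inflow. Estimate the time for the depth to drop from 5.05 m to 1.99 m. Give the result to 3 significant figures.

Volume balance on the tank: A dh/dt = −0.0751 √h.
This is separable: 2 d(√h)/dt = −0.0751/A, so √h = √h₀ − (0.0751/(2A)) t.
t = 2A(√h₀ − √h)/0.0751 = 2·7.48·(√5.05 − √1.99)/0.0751
  = 14.960 × (2.2472 − 1.4107) / 0.0751 = 166.64 s.

167 s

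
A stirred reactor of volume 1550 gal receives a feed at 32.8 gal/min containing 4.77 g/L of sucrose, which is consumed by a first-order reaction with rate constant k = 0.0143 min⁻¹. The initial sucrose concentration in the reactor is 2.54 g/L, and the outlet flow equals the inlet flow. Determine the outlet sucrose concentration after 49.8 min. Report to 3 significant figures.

Accumulation = in − out − consumed: V dC/dt = Q C_in − Q C − k V C.
dC/dt = (Q/V) C_in − (Q/V + k) C; effective rate a = Q/V + k = 0.021161 + 0.0143 = 0.035461 min⁻¹.
C_ss = Q C_in/(Q + kV) = 2.8465 g/L; C(t) = C_ss + (C₀ − C_ss) e^(−a t).
C(49.8) = 2.8465 + (-0.30647)·e^(−0.035461·49.8) = 2.8465 + (-0.30647)·0.17102 = 2.7941 g/L.

2.79 g/L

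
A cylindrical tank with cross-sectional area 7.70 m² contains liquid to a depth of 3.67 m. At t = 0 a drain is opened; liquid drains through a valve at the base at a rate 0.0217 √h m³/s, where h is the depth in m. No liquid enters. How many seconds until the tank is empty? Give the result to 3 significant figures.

A dh/dt = −Q_out = −0.0217 √h.
Separate and integrate: 2(√h − √h₀) = −(0.0217/A) t.
Tank is empty when √h = 0: t_empty = 2A√h₀/0.0217.
t_empty = 2·7.70·√3.67/0.0217 = 15.400·1.9157/0.0217 = 1359.5 s.

1360 s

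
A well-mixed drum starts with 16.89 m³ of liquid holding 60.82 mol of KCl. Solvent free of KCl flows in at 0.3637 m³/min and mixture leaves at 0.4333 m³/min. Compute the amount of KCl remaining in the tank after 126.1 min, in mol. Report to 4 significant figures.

Total volume: dV/dt = Q_in − Q_out = -0.0696000 m³/min, so V(t) = 16.89 − 0.0696000 t and V(126.1) = 8.11344 m³.
Species balance (pure solvent in): dm/dt = −Q_out · m/V(t).
dm/m = −Q_out dt/(V₀ − 0.0696000 t); integrating gives ln(m/m₀) = −(Q_out/(Q_in−Q_out)) ln(V/V₀).
m = m₀ (V₀/V)^(Q_out/(Q_in−Q_out)) = 60.82 × (16.89/8.11344)^(-6.22557) = 0.633388 mol.

0.6334 mol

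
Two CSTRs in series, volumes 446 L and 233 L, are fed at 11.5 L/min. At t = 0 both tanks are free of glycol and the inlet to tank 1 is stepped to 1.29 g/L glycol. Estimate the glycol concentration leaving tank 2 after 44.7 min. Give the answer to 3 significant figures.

Time constants: τᵢ = Vᵢ/Q for each well-mixed tank.
τ₁ = 446/11.5 = 38.783 min; τ₂ = 233/11.5 = 20.261 min.
Tank 1: C₁ = C_in(1 − e^(−t/τ₁)). Tank 2 (τ₁ ≠ τ₂): C₂ = C_in[1 − (τ₁ e^(−t/τ₁) − τ₂ e^(−t/τ₂))/(τ₁ − τ₂)].
At t = 44.7: e^(−t/τ₁) = 0.31582, e^(−t/τ₂) = 0.11012.
C₂ = 1.29·[1 − (38.783·0.31582 − 20.261·0.11012)/(18.522)] = 1.29·0.45916 = 0.59231 g/L.

0.592 g/L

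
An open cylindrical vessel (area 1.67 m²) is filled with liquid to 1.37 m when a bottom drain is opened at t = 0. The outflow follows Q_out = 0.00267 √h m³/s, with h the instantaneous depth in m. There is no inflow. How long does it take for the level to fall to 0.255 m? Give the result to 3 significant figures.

With no inflow, A dh/dt = −0.00267 √h.
This is separable: 2 d(√h)/dt = −0.00267/A, so √h = √h₀ − (0.00267/(2A)) t.
t = 2A(√h₀ − √h)/0.00267 = 2·1.67·(√1.37 − √0.255)/0.00267
  = 3.3400 × (1.1705 − 0.50498) / 0.00267 = 832.49 s.

832 s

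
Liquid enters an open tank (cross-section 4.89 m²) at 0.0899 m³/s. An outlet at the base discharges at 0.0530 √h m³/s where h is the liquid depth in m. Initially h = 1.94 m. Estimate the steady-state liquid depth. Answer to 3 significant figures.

2.88 m

Mass balance (ρ constant): A dh/dt = Q_in − 0.0530 √h. At steady state dh/dt = 0:
Q_in = 0.0530 √h_ss ⇒ √h_ss = 0.0899/0.0530 = 1.6962.
h_ss = 1.6962² = 2.8772 m. (Since h₀ = 1.94 m < h_ss, the level will rise toward this value.)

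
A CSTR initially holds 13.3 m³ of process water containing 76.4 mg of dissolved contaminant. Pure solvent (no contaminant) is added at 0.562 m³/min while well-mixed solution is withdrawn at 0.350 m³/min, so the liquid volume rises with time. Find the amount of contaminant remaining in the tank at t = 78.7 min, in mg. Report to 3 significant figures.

20.0 mg

Let m(t) be the amount of contaminant. Volume: V(t) = V₀ + (Q_in − Q_out) t = 13.3 + 0.21200 t; V(78.7) = 29.984 m³.
Solute balance: dm/dt = 0 − Q_out C = −Q_out m/V(t).
Separate: dm/m = −Q_out dt/V(t) ⇒ ln(m/m₀) = −(Q_out/(Q_in−Q_out)) ln(V/V₀).
m = m₀ (V₀/V)^(Q_out/(Q_in−Q_out)) = 76.4 × (13.3/29.984)^(1.6509) = 19.964 mg.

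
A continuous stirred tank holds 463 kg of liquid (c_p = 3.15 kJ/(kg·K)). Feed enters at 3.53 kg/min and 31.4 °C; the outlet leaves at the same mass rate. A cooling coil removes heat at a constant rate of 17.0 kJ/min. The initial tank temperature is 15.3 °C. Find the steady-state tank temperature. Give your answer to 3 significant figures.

29.9 °C

M c_p dT/dt = ṁ c_p (T_in − T) − Q̇.
At steady state dT/dt = 0 ⇒ T_ss = T_in − Q̇/(ṁ c_p) = 31.4 − 17.0/(3.53·3.15) = 29.871 °C.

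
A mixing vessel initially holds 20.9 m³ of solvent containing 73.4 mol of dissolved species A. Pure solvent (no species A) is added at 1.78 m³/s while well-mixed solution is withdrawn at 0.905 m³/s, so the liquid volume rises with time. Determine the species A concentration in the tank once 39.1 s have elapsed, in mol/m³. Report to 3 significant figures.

Let m(t) be the amount of species A. Volume: V(t) = V₀ + (Q_in − Q_out) t = 20.9 + 0.87500 t; V(39.1) = 55.112 m³.
No species A enters, so dm/dt = −Q_out · (m/V).
dm/m = −Q_out dt/(V₀ + 0.87500 t); integrating gives ln(m/m₀) = −(Q_out/(Q_in−Q_out)) ln(V/V₀).
m = m₀ (V₀/V)^(Q_out/(Q_in−Q_out)) = 73.4 × (20.9/55.112)^(1.0343) = 26.925 mol.
C = m/V = 26.925/55.112 = 0.48854 mol/m³.

0.489 mol/m³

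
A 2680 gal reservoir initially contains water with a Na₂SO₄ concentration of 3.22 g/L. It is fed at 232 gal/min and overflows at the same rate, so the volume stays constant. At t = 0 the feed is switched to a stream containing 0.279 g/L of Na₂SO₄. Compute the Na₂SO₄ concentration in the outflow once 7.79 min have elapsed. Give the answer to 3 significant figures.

1.78 g/L

Mass balance on the solute (V constant): V dC/dt = Q(C_in − C).
Time constant τ = V/Q = 2680/232 = 11.552 min.
C approaches C_in exponentially: C(t) = C_in + (C₀ − C_in) e^(−t/τ).
C(7.79) = 0.279 + (3.22 − 0.279)·e^(−7.79/11.552) = 0.279 + (2.9410)·0.50948 = 1.7774 g/L.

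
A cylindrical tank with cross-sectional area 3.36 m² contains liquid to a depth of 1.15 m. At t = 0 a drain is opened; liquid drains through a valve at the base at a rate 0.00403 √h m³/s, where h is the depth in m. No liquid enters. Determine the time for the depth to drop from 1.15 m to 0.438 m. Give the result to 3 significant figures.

With no inflow, A dh/dt = −0.00403 √h.
This is separable: 2 d(√h)/dt = −0.00403/A, so √h = √h₀ − (0.00403/(2A)) t.
t = 2A(√h₀ − √h)/0.00403 = 2·3.36·(√1.15 − √0.438)/0.00403
  = 6.7200 × (1.0724 − 0.66182) / 0.00403 = 684.61 s.

685 s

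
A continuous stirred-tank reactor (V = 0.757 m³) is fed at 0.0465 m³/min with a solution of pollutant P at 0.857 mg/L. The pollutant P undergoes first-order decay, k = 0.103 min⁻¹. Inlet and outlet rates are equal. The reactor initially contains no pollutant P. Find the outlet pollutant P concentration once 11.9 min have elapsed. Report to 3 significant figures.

Species balance: V dC/dt = Q C_in − Q C − k V C.
dC/dt = (Q/V) C_in − (Q/V + k) C; effective rate a = Q/V + k = 0.061427 + 0.103 = 0.16443 min⁻¹.
C_ss = Q C_in/(Q + kV) = 0.32016 mg/L; C(t) = C_ss + (C₀ − C_ss) e^(−a t).
C(11.9) = 0.32016 + (-0.32016)·e^(−0.16443·11.9) = 0.32016 + (-0.32016)·0.14133 = 0.27491 mg/L.

0.275 mg/L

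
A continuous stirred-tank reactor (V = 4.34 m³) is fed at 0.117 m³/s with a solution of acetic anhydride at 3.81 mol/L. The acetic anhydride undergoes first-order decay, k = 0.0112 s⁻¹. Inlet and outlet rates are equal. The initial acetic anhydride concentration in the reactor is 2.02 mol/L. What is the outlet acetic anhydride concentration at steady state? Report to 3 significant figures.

Accumulation = in − out − consumed: V dC/dt = Q C_in − Q C − k V C.
Steady state (dC/dt = 0): C_ss = Q C_in/(Q + kV) = C_in/(1 + kV/Q).
C_ss = 0.117·3.81/(0.117 + 0.0112·4.34) = 0.44577/0.16561 = 2.6917 mol/L.

2.69 mol/L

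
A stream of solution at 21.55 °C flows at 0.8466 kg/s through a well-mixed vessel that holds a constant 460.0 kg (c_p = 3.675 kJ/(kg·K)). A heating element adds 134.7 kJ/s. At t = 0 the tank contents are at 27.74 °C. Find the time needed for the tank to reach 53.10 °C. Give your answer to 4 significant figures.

625.0 s

Energy balance: M c_p dT/dt = ṁ c_p (T_in − T) + 134.7.
τ = M/ṁ = 543.350 s; T_ss = T_in + Q̇/(ṁ c_p) = 64.8444 °C.
T(t) = T_ss + (T₀ − T_ss) e^(−t/τ). Set T = 53.10:
e^(−t/τ) = (53.10 − 64.8444)/(27.74 − 64.8444) = 0.316524
t = −543.350 · ln(0.316524) = 625.047 s.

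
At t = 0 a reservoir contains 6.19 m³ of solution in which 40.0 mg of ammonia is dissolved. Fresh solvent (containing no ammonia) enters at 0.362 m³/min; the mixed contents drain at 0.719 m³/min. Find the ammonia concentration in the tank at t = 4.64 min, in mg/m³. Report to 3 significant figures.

Let m(t) be the amount of ammonia. Volume: V(t) = V₀ + (Q_in − Q_out) t = 6.19 − 0.35700 t; V(4.64) = 4.5335 m³.
Solute balance: dm/dt = 0 − Q_out C = −Q_out m/V(t).
dm/m = −Q_out dt/(V₀ − 0.35700 t); integrating gives ln(m/m₀) = −(Q_out/(Q_in−Q_out)) ln(V/V₀).
m = m₀ (V₀/V)^(Q_out/(Q_in−Q_out)) = 40.0 × (6.19/4.5335)^(-2.0140) = 21.363 mg.
C = m/V = 21.363/4.5335 = 4.7122 mg/m³.

4.71 mg/m³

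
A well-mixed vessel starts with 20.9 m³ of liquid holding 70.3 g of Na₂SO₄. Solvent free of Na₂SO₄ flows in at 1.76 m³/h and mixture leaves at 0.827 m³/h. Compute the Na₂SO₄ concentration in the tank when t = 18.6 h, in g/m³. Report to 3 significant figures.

1.08 g/m³

Let m(t) be the amount of Na₂SO₄. Volume: V(t) = V₀ + (Q_in − Q_out) t = 20.9 + 0.93300 t; V(18.6) = 38.254 m³.
No Na₂SO₄ enters, so dm/dt = −Q_out · (m/V).
Separate: dm/m = −Q_out dt/V(t) ⇒ ln(m/m₀) = −(Q_out/(Q_in−Q_out)) ln(V/V₀).
m = m₀ (V₀/V)^(Q_out/(Q_in−Q_out)) = 70.3 × (20.9/38.254)^(0.88639) = 41.139 g.
C = m/V = 41.139/38.254 = 1.0754 g/m³.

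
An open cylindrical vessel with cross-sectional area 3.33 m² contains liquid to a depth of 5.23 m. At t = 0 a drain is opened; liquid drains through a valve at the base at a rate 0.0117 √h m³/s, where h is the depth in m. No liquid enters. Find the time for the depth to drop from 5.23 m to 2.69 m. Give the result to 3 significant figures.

368 s

A dh/dt = −Q_out = −0.0117 √h.
∫ h^(−1/2) dh = −(0.0117/A) ∫ dt, giving 2√h = 2√h₀ − (0.0117/A) t.
t = 2A(√h₀ − √h)/0.0117 = 2·3.33·(√5.23 − √2.69)/0.0117
  = 6.6600 × (2.2869 − 1.6401) / 0.0117 = 368.18 s.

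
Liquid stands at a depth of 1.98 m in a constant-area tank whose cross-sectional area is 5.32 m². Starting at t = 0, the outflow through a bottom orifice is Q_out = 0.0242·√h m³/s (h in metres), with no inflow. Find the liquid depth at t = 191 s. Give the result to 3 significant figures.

0.946 m

A dh/dt = −Q_out = −0.0242 √h.
This is separable: 2 d(√h)/dt = −0.0242/A, so √h = √h₀ − (0.0242/(2A)) t.
√h = √1.98 − 0.0242·191/(2·5.32) = 1.4071 − 0.43442 = 0.97271.
h = 0.97271² = 0.94616 m.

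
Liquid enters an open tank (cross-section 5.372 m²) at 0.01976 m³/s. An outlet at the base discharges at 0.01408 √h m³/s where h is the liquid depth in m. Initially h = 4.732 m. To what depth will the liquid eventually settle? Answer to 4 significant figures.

1.970 m

Accumulation of liquid (constant cross-section A): A dh/dt = Q_in − 0.01408 √h. At steady state dh/dt = 0:
Q_in = 0.01408 √h_ss ⇒ √h_ss = 0.01976/0.01408 = 1.40341.
h_ss = 1.40341² = 1.96956 m. (Since h₀ = 4.732 m > h_ss, the level will fall toward this value.)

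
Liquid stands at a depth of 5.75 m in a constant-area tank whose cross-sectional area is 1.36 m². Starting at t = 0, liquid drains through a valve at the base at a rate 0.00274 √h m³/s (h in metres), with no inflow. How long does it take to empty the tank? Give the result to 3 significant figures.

2380 s

A dh/dt = −Q_out = −0.00274 √h.
This is separable: 2 d(√h)/dt = −0.00274/A, so √h = √h₀ − (0.00274/(2A)) t.
Tank is empty when √h = 0: t_empty = 2A√h₀/0.00274.
t_empty = 2·1.36·√5.75/0.00274 = 2.7200·2.3979/0.00274 = 2380.4 s.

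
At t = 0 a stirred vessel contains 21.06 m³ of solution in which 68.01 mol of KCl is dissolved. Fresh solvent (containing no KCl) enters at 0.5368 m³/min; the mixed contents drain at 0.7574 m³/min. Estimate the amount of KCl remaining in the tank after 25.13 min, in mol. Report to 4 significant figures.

23.83 mol

Let m(t) be the amount of KCl. Volume: V(t) = V₀ + (Q_in − Q_out) t = 21.06 − 0.220600 t; V(25.13) = 15.5163 m³.
No KCl enters, so dm/dt = −Q_out · (m/V).
Separate: dm/m = −Q_out dt/V(t) ⇒ ln(m/m₀) = −(Q_out/(Q_in−Q_out)) ln(V/V₀).
m = m₀ (V₀/V)^(Q_out/(Q_in−Q_out)) = 68.01 × (21.06/15.5163)^(-3.43336) = 23.8270 mol.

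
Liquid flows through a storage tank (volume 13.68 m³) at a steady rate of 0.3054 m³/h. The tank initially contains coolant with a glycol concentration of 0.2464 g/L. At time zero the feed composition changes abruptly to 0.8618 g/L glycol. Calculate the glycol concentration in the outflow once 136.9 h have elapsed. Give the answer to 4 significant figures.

Transient balance on the dissolved component: V dC/dt = Q(C_in − C).
So dC/dt = (C_in − C)/τ with τ = V/Q = 13.68/0.3054 = 44.7937 h.
C approaches C_in exponentially: C(t) = C_in + (C₀ − C_in) e^(−t/τ).
C(136.9) = 0.8618 + (0.2464 − 0.8618)·e^(−136.9/44.7937) = 0.8618 + (-0.615400)·0.0470647 = 0.832836 g/L.

0.8328 g/L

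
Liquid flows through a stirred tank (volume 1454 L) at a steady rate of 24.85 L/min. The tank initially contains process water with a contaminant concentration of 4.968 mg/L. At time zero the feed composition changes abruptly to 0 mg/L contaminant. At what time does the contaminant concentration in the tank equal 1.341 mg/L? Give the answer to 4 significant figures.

76.63 min

Species balance: V dC/dt = Q(C_in − C) ⇒ τ = V/Q = 58.5111 min.
C(t) = C_in + (C₀ − C_in) e^(−t/τ). Set C = 1.341 and solve for t:
e^(−t/τ) = (C − C_in)/(C₀ − C_in) = (1.341 − 0)/(4.968 − 0) = 0.269928
t = −τ ln(…) = 58.5111 × 1.30960 = 76.6262 min.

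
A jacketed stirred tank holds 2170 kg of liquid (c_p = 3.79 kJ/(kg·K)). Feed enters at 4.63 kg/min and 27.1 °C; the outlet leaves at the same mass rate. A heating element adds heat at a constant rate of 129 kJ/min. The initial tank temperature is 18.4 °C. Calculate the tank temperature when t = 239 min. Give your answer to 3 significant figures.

M c_p dT/dt = ṁ c_p (T_in − T) + Q̇.
τ = M/ṁ = 468.68 min; T_ss = T_in + Q̇/(ṁ c_p) = 27.1 + 129/(4.63·3.79) = 34.451 °C.
This is linear first-order; T(t) = T_ss + (T₀ − T_ss) e^(−t/τ).
T(239) = 34.451 + (-16.051)·e^(−239/468.68) = 34.451 + (-16.051)·0.60053 = 24.812 °C.

24.8 °C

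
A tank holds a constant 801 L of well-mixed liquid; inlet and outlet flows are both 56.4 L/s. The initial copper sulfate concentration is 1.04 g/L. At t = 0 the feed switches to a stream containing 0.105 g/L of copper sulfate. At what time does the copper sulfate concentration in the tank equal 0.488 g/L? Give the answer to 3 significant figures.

12.7 s

Species balance: V dC/dt = Q(C_in − C) ⇒ τ = V/Q = 14.202 s.
C(t) = C_in + (C₀ − C_in) e^(−t/τ). Set C = 0.488 and solve for t:
e^(−t/τ) = (C − C_in)/(C₀ − C_in) = (0.488 − 0.105)/(1.04 − 0.105) = 0.40963
t = −τ ln(…) = 14.202 × 0.89251 = 12.676 s.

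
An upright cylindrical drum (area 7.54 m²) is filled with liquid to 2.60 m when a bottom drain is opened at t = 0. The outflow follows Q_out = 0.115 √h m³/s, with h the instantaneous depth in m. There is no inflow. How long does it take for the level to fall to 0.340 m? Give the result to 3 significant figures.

135 s

With no inflow, A dh/dt = −0.115 √h.
∫ h^(−1/2) dh = −(0.115/A) ∫ dt, giving 2√h = 2√h₀ − (0.115/A) t.
t = 2A(√h₀ − √h)/0.115 = 2·7.54·(√2.60 − √0.340)/0.115
  = 15.080 × (1.6125 − 0.58310) / 0.115 = 134.98 s.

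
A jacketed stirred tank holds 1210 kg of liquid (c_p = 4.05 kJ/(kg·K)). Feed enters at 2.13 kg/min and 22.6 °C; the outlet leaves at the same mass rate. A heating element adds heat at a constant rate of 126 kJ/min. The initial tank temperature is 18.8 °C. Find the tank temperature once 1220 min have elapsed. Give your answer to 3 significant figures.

Energy balance: M c_p dT/dt = ṁ c_p (T_in − T) + 126.
Rearrange: dT/dt = (T_ss − T)/τ with τ = M/ṁ = 568.08 min and T_ss = T_in + Q̇/(ṁ c_p) = 37.206 °C.
Solution: T(t) = T_ss + (T₀ − T_ss) e^(−t/τ).
T(1220) = 37.206 + (-18.406)·e^(−1220/568.08) = 37.206 + (-18.406)·0.11676 = 35.057 °C.

35.1 °C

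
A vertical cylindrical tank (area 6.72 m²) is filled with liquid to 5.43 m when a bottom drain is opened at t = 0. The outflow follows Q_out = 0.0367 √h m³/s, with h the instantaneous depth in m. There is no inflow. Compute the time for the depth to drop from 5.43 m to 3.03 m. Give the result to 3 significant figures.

216 s

With no inflow, A dh/dt = −0.0367 √h.
Separate and integrate: 2(√h − √h₀) = −(0.0367/A) t.
t = 2A(√h₀ − √h)/0.0367 = 2·6.72·(√5.43 − √3.03)/0.0367
  = 13.440 × (2.3302 − 1.7407) / 0.0367 = 215.90 s.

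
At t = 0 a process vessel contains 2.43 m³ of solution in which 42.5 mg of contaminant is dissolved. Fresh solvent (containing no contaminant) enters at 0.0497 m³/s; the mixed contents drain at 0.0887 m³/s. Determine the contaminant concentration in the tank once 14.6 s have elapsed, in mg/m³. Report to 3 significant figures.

Let m(t) be the amount of contaminant. Volume: V(t) = V₀ + (Q_in − Q_out) t = 2.43 − 0.039000 t; V(14.6) = 1.8606 m³.
Solute balance: dm/dt = 0 − Q_out C = −Q_out m/V(t).
dm/m = −Q_out dt/(V₀ − 0.039000 t); integrating gives ln(m/m₀) = −(Q_out/(Q_in−Q_out)) ln(V/V₀).
m = m₀ (V₀/V)^(Q_out/(Q_in−Q_out)) = 42.5 × (2.43/1.8606)^(-2.2744) = 23.156 mg.
C = m/V = 23.156/1.8606 = 12.446 mg/m³.

12.4 mg/m³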